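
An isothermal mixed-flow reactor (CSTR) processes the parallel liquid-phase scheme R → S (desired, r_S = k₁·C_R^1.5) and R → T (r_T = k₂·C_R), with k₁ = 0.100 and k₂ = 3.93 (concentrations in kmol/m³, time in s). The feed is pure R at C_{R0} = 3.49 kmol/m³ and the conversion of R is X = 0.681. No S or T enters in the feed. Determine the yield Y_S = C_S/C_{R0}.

0.0178

Exit C_R = C_{R0}(1−X) = 3.49×0.319 = 1.113 kmol/m³.
Rates in a CSTR are evaluated at the outlet concentration: r_S = 0.100×1.113^1.5 = 0.1175, r_T = 3.93×1.113 = 4.375.
Fraction of consumed R going to S: r_S/(r_S+r_T) = 0.02615.
C_S = 0.02615·C_{R0}·X = 0.02615×3.49×0.681 = 0.0621 kmol/m³; Y_S = C_S/C_{R0} = 0.0178.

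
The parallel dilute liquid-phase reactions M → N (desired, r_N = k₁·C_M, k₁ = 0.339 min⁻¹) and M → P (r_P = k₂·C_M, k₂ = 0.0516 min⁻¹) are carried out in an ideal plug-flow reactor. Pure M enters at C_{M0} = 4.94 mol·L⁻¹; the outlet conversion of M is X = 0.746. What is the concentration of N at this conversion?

C_M = C_{M0}(1−X) = 1.255 mol·L⁻¹.
Both paths are first order in M, so the instantaneous fraction to N is constant: dC_N/d(−C_M) = k₁/(k₁+k₂) = 0.8679.
C_N = 0.8679·(C_{M0}−C_M) = 0.8679×3.685 = 3.20 mol·L⁻¹.

3.20 mol·L⁻¹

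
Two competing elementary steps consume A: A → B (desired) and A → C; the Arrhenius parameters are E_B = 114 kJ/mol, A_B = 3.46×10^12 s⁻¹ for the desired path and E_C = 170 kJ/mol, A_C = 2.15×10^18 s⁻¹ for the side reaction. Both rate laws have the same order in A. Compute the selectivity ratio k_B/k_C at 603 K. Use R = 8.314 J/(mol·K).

With equal orders, S_{B/C} = k_B/k_C = (A_B/A_C)·exp[(E_C−E_B)/(RT)].
(E_C−E_B)/(RT) = (170−114)×10³/(8.314×603) = 56000/5013 = 11.17.
k_B/k_C = (3.46×10^12/2.15×10^18)·exp(11.17) = 1.609×10^-6 × 70983 = 0.114.

0.114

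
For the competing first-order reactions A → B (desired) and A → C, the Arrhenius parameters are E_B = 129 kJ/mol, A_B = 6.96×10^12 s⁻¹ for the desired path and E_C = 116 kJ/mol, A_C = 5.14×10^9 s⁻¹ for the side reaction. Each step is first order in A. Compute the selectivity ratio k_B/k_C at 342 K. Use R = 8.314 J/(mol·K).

Since both paths have the same order in A, the concentration cancels and S_{B/C} = k_B/k_C = (A_B/A_C)·exp[(E_C−E_B)/(RT)].
(E_C−E_B)/(RT) = (116−129)×10³/(8.314×342) = -13000/2843 = -4.572.
k_B/k_C = (6.96×10^12/5.14×10^9)·exp(-4.572) = 1354 × 0.01034 = 14.0.

14.0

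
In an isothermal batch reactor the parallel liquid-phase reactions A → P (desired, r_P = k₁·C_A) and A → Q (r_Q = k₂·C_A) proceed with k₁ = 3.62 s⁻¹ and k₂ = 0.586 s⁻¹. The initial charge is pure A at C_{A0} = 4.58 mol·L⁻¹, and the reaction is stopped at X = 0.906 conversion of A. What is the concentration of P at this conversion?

C_A = C_{A0}(1−X) = 0.4305 mol·L⁻¹.
Both paths are first order in A, so the instantaneous fraction to P is constant: dC_P/d(−C_A) = k₁/(k₁+k₂) = 0.8607.
C_P = 0.8607·(C_{A0}−C_A) = 0.8607×4.149 = 3.57 mol·L⁻¹.

3.57 mol·L⁻¹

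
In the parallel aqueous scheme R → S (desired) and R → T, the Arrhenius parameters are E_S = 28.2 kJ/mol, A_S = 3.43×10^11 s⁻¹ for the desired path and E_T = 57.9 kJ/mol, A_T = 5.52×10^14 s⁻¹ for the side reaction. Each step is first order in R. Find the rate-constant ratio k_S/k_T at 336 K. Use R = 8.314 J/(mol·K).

25.7

With equal orders, S_{S/T} = k_S/k_T = (A_S/A_T)·exp[(E_T−E_S)/(RT)].
(E_T−E_S)/(RT) = (57.9−28.2)×10³/(8.314×336) = 29700/2794 = 10.63.
k_S/k_T = (3.43×10^11/5.52×10^14)·exp(10.63) = 6.214×10^-4 × 41432 = 25.7.
Since E_S < E_T, lowering the temperature improves selectivity toward S.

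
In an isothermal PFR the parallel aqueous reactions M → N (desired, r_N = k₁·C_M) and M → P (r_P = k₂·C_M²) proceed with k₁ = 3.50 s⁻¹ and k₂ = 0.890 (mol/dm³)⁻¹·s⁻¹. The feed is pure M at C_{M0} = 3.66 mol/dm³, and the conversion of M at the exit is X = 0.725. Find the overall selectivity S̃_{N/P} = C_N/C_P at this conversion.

C_M = C_{M0}(1−X) = 1.007 mol/dm³.
Along a PFR/batch, dC_N/dC_M = −r_N/(r_N+r_P) = −k₁/(k₁+k₂·C_M).
Integrating from C_{M0} to C_M: C_N = (3.50/0.890)·ln[(3.50+0.890·3.66)/(3.50+0.890·1.01)] = 3.933·ln(6.757/4.396) = 1.691 mol/dm³.
C_P = (C_{M0}−C_M)−C_N = 0.9625 mol/dm³; S̃_{N/P} = 1.691/0.9625 = 1.76.

1.76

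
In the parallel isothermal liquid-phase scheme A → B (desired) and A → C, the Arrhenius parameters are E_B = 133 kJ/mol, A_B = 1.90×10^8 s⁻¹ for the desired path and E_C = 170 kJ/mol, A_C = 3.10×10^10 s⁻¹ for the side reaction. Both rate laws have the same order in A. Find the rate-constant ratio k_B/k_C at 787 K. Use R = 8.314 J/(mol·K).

1.75

k_B/k_C = (A_B/A_C)·exp[−(E_B−E_C)/(RT)] = (A_B/A_C)·exp[(E_C−E_B)/(RT)].
(E_C−E_B)/(RT) = (170−133)×10³/(8.314×787) = 37000/6543 = 5.655.
k_B/k_C = (1.90×10^8/3.10×10^10)·exp(5.655) = 0.006129 × 285.7 = 1.75.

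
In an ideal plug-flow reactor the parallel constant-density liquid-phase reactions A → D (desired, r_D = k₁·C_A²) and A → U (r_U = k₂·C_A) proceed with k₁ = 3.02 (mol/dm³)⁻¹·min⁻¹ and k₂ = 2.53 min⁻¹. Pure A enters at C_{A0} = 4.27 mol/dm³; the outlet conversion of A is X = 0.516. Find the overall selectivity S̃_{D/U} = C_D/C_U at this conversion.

C_A = C_{A0}(1−X) = 2.067 mol/dm³.
Along a PFR/batch, dC_U/dC_A = −r_U/(r_D+r_U) = −k₂/(k₂+k₁·C_A).
Integrating from C_{A0} to C_A: C_U = (2.53/3.02)·ln[(2.53+3.02·4.27)/(2.53+3.02·2.07)] = 0.8377·ln(15.43/8.771) = 0.4729 mol/dm³.
Then C_D = (C_{A0}−C_A) − C_U = 2.203 − 0.4729 = 1.730 mol/dm³.
S̃_{D/U} = C_D/C_U = 1.730/0.4729 = 3.66.

3.66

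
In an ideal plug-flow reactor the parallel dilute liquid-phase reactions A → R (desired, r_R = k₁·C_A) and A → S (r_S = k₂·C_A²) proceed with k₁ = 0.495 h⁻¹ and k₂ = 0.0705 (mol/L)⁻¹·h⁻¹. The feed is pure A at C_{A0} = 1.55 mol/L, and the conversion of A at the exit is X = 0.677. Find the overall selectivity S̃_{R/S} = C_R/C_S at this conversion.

C_A = C_{A0}(1−X) = 0.5006 mol/L.
Along a PFR/batch, dC_R/dC_A = −r_R/(r_R+r_S) = −k₁/(k₁+k₂·C_A).
Integrating from C_{A0} to C_A: C_R = (0.495/0.0705)·ln[(0.495+0.0705·1.55)/(0.495+0.0705·0.501)] = 7.021·ln(0.6043/0.5303) = 0.9169 mol/L.
C_S = (C_{A0}−C_A)−C_R = 0.1324 mol/L; S̃_{R/S} = 0.9169/0.1324 = 6.92.

6.92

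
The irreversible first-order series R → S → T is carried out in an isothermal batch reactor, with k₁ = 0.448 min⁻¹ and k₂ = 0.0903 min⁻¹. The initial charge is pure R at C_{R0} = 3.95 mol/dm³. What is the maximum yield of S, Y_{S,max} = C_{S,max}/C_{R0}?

0.667

Evaluating C_S at t_opt = ln(k₂/k₁)/(k₂−k₁) gives C_{S,max}/C_{R0} = (k₁/k₂)^[k₂/(k₂−k₁)].
= (0.448/0.0903)^(0.0903/(0.0903−0.448)) = (4.961)^(-0.2524) = 0.6674.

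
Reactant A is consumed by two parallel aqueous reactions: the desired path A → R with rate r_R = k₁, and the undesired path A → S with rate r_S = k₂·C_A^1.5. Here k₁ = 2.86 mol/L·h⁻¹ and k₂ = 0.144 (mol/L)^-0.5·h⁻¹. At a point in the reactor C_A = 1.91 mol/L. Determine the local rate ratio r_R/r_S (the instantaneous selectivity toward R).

7.52

S_{R/S} = r_R/r_S = (k₁)/(k₂·C_A^1.5) = (k₁/k₂)·C_A^-1.5.
= (2.86) / (0.144×1.910^1.5) = 2.860/0.3801 = 7.52.
The undesired path is higher order in A, so low C_A (CSTR or dilute feed) favours R.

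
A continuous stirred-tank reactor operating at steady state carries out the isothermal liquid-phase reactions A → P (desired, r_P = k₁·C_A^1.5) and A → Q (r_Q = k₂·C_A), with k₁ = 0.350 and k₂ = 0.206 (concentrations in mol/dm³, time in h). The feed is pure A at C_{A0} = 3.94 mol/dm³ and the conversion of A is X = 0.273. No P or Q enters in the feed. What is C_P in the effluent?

0.798 mol/dm³

Exit C_A = C_{A0}(1−X) = 3.94×0.727 = 2.864 mol/dm³.
Rates in a CSTR are evaluated at the outlet concentration: r_P = 0.350×2.864^1.5 = 1.697, r_Q = 0.206×2.864 = 0.5901.
Fraction of consumed A going to P: r_P/(r_P+r_Q) = 0.7420.
C_P = 0.7420·C_{A0}·X = 0.7420×3.94×0.273 = 0.798 mol/dm³.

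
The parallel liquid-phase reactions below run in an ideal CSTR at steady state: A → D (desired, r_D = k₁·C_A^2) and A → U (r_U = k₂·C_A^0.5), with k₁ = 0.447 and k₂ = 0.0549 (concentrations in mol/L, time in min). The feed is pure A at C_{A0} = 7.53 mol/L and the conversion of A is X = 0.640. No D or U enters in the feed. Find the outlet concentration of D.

Exit C_A = C_{A0}(1−X) = 7.53×0.360 = 2.711 mol/L.
A CSTR operates uniformly at the exit composition, giving r_D = 3.285 and r_U = 0.09039 (each k·C_A^n at C_A = 2.711).
Fraction of consumed A going to D: r_D/(r_D+r_U) = 0.9732.
C_D = 0.9732·C_{A0}·X = 0.9732×7.53×0.640 = 4.69 mol/L.

4.69 mol/L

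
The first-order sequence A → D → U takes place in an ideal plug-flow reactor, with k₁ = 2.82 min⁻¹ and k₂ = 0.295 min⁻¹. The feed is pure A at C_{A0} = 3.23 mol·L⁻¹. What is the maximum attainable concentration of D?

2.48 mol·L⁻¹

For a first-order series the maximum intermediate yield is C_{D,max}/C_{A0} = (k₁/k₂)^[k₂/(k₂−k₁)].
= (2.82/0.295)^(0.295/(0.295−2.82)) = (9.559)^(-0.1168) = 0.7682.
C_{D,max} = 0.7682×3.23 = 2.48 mol·L⁻¹.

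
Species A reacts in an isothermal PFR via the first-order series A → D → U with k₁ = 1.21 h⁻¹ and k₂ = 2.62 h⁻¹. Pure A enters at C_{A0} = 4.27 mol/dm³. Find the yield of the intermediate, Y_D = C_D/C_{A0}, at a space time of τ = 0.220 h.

0.175

Solving the coupled first-order balances gives C_D(τ) = [k₁/(k₂−k₁)]·C_{A0}·(e^(−k₁τ) − e^(−k₂τ)).
e^(−k₁τ) = e^(−1.21×0.220) = e^(−0.2662) = 0.7663; e^(−k₂τ) = e^(−0.5764) = 0.5619.
C_D = 1.21×4.27/(2.62−1.21) × (0.7663−0.5619) = 3.664×0.2044 = 0.7489 mol/dm³.
Y_D = C_D/C_{A0} = 0.7489/4.27 = 0.175.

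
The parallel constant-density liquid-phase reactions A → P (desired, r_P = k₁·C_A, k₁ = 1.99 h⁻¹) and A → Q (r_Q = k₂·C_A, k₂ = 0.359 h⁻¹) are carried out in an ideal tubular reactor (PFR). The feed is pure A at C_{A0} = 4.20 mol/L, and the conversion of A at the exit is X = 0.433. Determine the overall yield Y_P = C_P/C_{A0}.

0.367

C_A = C_{A0}(1−X) = 2.381 mol/L.
Both paths are first order in A, so the instantaneous fraction to P is constant: dC_P/d(−C_A) = k₁/(k₁+k₂) = 0.8472.
C_P = 0.8472·(C_{A0}−C_A) = 0.8472×1.819 = 1.54 mol/L.
Y_P = C_P/C_{A0} = 1.541/4.20 = 0.367.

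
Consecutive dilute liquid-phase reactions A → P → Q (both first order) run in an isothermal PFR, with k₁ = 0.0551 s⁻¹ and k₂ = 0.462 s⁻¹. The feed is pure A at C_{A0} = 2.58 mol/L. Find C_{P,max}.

0.231 mol/L

For a first-order series the maximum intermediate yield is C_{P,max}/C_{A0} = (k₁/k₂)^[k₂/(k₂−k₁)].
= (0.0551/0.462)^(0.462/(0.462−0.0551)) = (0.1193)^(1.135) = 0.08942.
C_{P,max} = 0.08942×2.58 = 0.231 mol/L.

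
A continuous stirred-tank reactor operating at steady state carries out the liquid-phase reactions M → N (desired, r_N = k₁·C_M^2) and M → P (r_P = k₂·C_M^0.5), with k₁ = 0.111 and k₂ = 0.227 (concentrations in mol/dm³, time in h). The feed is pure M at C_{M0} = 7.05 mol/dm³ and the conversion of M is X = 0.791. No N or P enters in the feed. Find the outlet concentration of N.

2.60 mol/dm³

Exit C_M = C_{M0}(1−X) = 7.05×0.209 = 1.473 mol/dm³.
A CSTR operates uniformly at the exit composition, giving r_N = 0.2410 and r_P = 0.2755 (each k·C_M^n at C_M = 1.473).
Fraction of consumed M going to N: r_N/(r_N+r_P) = 0.4665.
C_N = 0.4665·C_{M0}·X = 0.4665×7.05×0.791 = 2.60 mol/dm³.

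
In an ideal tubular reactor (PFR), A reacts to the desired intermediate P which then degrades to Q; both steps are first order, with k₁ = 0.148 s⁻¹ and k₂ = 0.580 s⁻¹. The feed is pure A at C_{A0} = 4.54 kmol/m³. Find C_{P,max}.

0.726 kmol/m³

Evaluating C_P at τ_opt = ln(k₂/k₁)/(k₂−k₁) gives C_{P,max}/C_{A0} = (k₁/k₂)^[k₂/(k₂−k₁)].
= (0.148/0.580)^(0.580/(0.580−0.148)) = (0.2552)^(1.343) = 0.1598.
C_{P,max} = 0.1598×4.54 = 0.726 kmol/m³.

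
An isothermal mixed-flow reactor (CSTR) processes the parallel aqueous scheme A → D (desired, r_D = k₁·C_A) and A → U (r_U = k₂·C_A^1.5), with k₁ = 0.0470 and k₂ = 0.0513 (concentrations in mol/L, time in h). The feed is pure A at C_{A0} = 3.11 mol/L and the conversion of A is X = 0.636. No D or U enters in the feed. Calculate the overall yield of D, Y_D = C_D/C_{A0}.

Exit C_A = C_{A0}(1−X) = 3.11×0.364 = 1.132 mol/L.
Rates in a CSTR are evaluated at the outlet concentration: r_D = 0.0470×1.132 = 0.05321, r_U = 0.0513×1.132^1.5 = 0.06179.
Fraction of consumed A going to D: r_D/(r_D+r_U) = 0.4627.
C_D = 0.4627·C_{A0}·X = 0.4627×3.11×0.636 = 0.915 mol/L; Y_D = C_D/C_{A0} = 0.294.

0.294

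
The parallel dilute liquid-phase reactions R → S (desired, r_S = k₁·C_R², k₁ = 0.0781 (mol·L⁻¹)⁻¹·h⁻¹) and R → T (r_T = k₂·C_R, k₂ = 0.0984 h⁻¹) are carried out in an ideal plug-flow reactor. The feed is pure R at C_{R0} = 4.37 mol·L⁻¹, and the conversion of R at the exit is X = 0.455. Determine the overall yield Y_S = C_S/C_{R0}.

C_R = C_{R0}(1−X) = 2.382 mol·L⁻¹.
Along a PFR/batch, dC_T/dC_R = −r_T/(r_S+r_T) = −k₂/(k₂+k₁·C_R).
Integrating from C_{R0} to C_R: C_T = (0.0984/0.0781)·ln[(0.0984+0.0781·4.37)/(0.0984+0.0781·2.38)] = 1.260·ln(0.4397/0.2844) = 0.5489 mol·L⁻¹.
Then C_S = (C_{R0}−C_R) − C_T = 1.988 − 0.5489 = 1.439 mol·L⁻¹.
Y_S = C_S/C_{R0} = 1.439/4.37 = 0.329.

0.329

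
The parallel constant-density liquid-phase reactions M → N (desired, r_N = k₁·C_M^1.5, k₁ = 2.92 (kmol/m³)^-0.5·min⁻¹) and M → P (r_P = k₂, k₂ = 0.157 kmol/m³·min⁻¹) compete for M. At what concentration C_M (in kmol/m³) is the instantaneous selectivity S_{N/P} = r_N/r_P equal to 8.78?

0.606 kmol/m³

S_{N/P} = (k₁/k₂)·C_M^1.5 ⇒ C_M = (S·k₂/k₁)^(1/1.5).
= (8.78×0.157/2.92)^(0.6667) = (0.4721)^(0.6667) = 0.606 kmol/m³.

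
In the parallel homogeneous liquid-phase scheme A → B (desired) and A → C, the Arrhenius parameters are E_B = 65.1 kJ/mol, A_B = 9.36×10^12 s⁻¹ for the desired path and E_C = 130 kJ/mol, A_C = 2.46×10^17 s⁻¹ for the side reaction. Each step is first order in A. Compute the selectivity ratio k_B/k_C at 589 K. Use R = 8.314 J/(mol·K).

21.7

With equal orders, S_{B/C} = k_B/k_C = (A_B/A_C)·exp[(E_C−E_B)/(RT)].
(E_C−E_B)/(RT) = (130−65.1)×10³/(8.314×589) = 64900/4897 = 13.25.
k_B/k_C = (9.36×10^12/2.46×10^17)·exp(13.25) = 3.805×10^-5 × 5.699×10^5 = 21.7.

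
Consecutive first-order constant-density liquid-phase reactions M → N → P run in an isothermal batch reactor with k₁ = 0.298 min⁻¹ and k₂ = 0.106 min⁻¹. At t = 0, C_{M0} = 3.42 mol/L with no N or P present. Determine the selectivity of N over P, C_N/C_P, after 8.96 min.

1.13

The intermediate concentration in a first-order A→B→C sequence is C_N = k₁C_{M0}(e^(−k₁t) − e^(−k₂t))/(k₂−k₁).
e^(−k₁t) = e^(−0.298×8.96) = e^(−2.670) = 0.06925; e^(−k₂t) = e^(−0.9498) = 0.3868.
C_N = 0.298×3.42/(0.106−0.298) × (0.06925−0.3868) = (-5.308)×(-0.3176) = 1.686 mol/L.
C_M = C_{M0}e^(−k₁t) = 0.2368 mol/L, so C_P = C_{M0}−C_M−C_N = 1.497 mol/L; C_N/C_P = 1.13.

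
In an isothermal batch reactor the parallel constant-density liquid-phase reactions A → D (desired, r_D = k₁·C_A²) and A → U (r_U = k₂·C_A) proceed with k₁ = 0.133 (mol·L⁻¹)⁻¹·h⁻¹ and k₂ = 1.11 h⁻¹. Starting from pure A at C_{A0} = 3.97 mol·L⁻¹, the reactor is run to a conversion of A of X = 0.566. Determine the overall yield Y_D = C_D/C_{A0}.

0.143

C_A = C_{A0}(1−X) = 1.723 mol·L⁻¹.
Along a PFR/batch, dC_U/dC_A = −r_U/(r_D+r_U) = −k₂/(k₂+k₁·C_A).
Integrating from C_{A0} to C_A: C_U = (1.11/0.133)·ln[(1.11+0.133·3.97)/(1.11+0.133·1.72)] = 8.346·ln(1.638/1.339) = 1.681 mol·L⁻¹.
Then C_D = (C_{A0}−C_A) − C_U = 2.247 − 1.681 = 0.5658 mol·L⁻¹.
Y_D = C_D/C_{A0} = 0.5658/3.97 = 0.143.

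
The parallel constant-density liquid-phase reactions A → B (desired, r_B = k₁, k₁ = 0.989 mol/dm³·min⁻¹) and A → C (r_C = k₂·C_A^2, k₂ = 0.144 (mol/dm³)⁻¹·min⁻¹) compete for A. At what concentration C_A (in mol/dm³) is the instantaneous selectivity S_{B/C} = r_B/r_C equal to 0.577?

S_{B/C} = (k₁/k₂)·C_A^-2 ⇒ C_A = (S·k₂/k₁)^(-0.5).
= (0.577×0.144/0.989)^(-0.5) = (0.08401)^(-0.5) = 3.45 mol/dm³.

3.45 mol/dm³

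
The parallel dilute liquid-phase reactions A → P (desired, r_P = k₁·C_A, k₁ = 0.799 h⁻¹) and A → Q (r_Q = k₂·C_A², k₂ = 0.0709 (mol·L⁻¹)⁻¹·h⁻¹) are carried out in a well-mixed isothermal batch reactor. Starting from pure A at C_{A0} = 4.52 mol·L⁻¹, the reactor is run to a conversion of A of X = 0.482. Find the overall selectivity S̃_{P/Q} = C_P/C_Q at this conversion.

C_A = C_{A0}(1−X) = 2.341 mol·L⁻¹.
Along a PFR/batch, dC_P/dC_A = −r_P/(r_P+r_Q) = −k₁/(k₁+k₂·C_A).
Integrating from C_{A0} to C_A: C_P = (0.799/0.0709)·ln[(0.799+0.0709·4.52)/(0.799+0.0709·2.34)] = 11.27·ln(1.119/0.9650) = 1.673 mol·L⁻¹.
C_Q = (C_{A0}−C_A)−C_P = 0.5054 mol·L⁻¹; S̃_{P/Q} = 1.673/0.5054 = 3.31.

3.31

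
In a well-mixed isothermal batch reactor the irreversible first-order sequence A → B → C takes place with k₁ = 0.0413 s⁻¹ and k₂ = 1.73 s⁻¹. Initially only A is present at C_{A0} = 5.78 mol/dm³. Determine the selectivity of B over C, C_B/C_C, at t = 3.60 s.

0.180

For first-order series with pure A initially, C_B(t) = k₁C_{A0}/(k₂−k₁)·(e^(−k₁t) − e^(−k₂t)).
e^(−k₁t) = e^(−0.0413×3.60) = e^(−0.1487) = 0.8618; e^(−k₂t) = e^(−6.228) = 0.001973.
C_B = 0.0413×5.78/(1.73−0.0413) × (0.8618−0.001973) = 0.1414×0.8599 = 0.1216 mol/dm³.
C_A = C_{A0}e^(−k₁t) = 4.981 mol/dm³, so C_C = C_{A0}−C_A−C_B = 0.6770 mol/dm³; C_B/C_C = 0.180.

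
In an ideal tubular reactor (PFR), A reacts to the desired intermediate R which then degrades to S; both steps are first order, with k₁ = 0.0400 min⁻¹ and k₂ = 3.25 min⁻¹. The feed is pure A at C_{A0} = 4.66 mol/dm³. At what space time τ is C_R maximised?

1.37 min

Setting dC_R/dτ = 0 gives τ_opt = ln(k₂/k₁)/(k₂−k₁).
= ln(3.25/0.0400)/(3.25−0.0400) = ln(81.25)/3.210 = 4.398/3.210 = 1.37 min.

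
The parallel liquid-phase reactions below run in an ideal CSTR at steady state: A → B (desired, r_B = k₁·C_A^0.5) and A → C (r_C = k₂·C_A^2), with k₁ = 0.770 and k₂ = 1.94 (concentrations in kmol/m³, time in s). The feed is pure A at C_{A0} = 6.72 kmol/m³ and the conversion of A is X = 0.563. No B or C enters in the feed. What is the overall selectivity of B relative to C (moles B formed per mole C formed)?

Exit C_A = C_{A0}(1−X) = 6.72×0.437 = 2.937 kmol/m³.
Rates in a CSTR are evaluated at the outlet concentration: r_B = 0.770×2.937^0.5 = 1.320, r_C = 1.94×2.937^2 = 16.73.
Overall selectivity = C_B/C_C = r_Bτ/(r_Cτ) = r_B/r_C = 0.0789.

0.0789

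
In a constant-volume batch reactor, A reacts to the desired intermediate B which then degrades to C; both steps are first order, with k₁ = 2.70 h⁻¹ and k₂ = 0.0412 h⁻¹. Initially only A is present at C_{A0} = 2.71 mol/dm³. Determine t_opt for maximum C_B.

The intermediate peaks when r₁ = r₂, i.e. k₁e^(−k₁t) = k₂e^(−k₂t), giving t_opt = ln(k₂/k₁)/(k₂−k₁).
= ln(0.0412/2.70)/(0.0412−2.70) = ln(0.01526)/-2.659 = -4.183/-2.659 = 1.57 h.

1.57 h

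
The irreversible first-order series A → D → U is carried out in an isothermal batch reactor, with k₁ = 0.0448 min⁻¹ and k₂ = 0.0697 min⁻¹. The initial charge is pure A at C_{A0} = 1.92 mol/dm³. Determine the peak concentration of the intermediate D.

0.557 mol/dm³

Evaluating C_D at t_opt = ln(k₂/k₁)/(k₂−k₁) gives C_{D,max}/C_{A0} = (k₁/k₂)^[k₂/(k₂−k₁)].
= (0.0448/0.0697)^(0.0697/(0.0697−0.0448)) = (0.6428)^(2.799) = 0.2902.
C_{D,max} = 0.2902×1.92 = 0.557 mol/dm³.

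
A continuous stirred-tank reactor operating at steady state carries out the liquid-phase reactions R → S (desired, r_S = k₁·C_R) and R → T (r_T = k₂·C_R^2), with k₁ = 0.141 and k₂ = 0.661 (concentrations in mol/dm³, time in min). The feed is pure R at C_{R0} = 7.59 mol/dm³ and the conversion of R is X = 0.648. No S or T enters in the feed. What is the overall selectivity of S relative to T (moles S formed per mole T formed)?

0.0798

Exit C_R = C_{R0}(1−X) = 7.59×0.352 = 2.672 mol/dm³.
In a CSTR the entire volume is at exit conditions, so r_S = 0.141×2.672 = 0.3767 and r_T = 0.661×2.672^2 = 4.718.
Overall selectivity = C_S/C_T = r_Sτ/(r_Tτ) = r_S/r_T = 0.0798.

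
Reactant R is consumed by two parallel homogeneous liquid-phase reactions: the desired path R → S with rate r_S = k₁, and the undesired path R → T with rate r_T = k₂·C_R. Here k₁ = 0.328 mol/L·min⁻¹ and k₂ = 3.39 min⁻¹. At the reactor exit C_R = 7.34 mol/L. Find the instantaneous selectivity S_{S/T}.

S_{S/T} = r_S/r_T = (k₁)/(k₂·C_R) = (k₁/k₂)·C_R⁻¹.
= (0.328) / (3.39×7.340) = 0.3280/24.88 = 0.0132.
The undesired path is higher order in R, so low C_R (CSTR or dilute feed) favours S.

0.0132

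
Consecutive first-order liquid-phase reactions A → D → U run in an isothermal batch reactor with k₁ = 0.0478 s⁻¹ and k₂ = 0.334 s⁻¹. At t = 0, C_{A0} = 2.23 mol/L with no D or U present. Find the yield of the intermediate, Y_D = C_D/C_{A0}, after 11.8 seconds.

Solving the coupled first-order balances gives C_D(t) = [k₁/(k₂−k₁)]·C_{A0}·(e^(−k₁t) − e^(−k₂t)).
e^(−k₁t) = e^(−0.0478×11.8) = e^(−0.5640) = 0.5689; e^(−k₂t) = e^(−3.941) = 0.01942.
C_D = 0.0478×2.23/(0.334−0.0478) × (0.5689−0.01942) = 0.3724×0.5495 = 0.2047 mol/L.
Y_D = C_D/C_{A0} = 0.2047/2.23 = 0.0918.

0.0918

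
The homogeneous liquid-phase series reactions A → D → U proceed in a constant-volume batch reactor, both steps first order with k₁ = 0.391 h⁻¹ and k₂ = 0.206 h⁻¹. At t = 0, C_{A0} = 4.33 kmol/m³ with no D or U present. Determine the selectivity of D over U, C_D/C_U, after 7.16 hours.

0.608

Solving the coupled first-order balances gives C_D(t) = [k₁/(k₂−k₁)]·C_{A0}·(e^(−k₁t) − e^(−k₂t)).
e^(−k₁t) = e^(−0.391×7.16) = e^(−2.800) = 0.06084; e^(−k₂t) = e^(−1.475) = 0.2288.
C_D = 0.391×4.33/(0.206−0.391) × (0.06084−0.2288) = (-9.152)×(-0.1680) = 1.537 kmol/m³.
C_A = C_{A0}e^(−k₁t) = 0.2634 kmol/m³, so C_U = C_{A0}−C_A−C_D = 2.530 kmol/m³; C_D/C_U = 0.608.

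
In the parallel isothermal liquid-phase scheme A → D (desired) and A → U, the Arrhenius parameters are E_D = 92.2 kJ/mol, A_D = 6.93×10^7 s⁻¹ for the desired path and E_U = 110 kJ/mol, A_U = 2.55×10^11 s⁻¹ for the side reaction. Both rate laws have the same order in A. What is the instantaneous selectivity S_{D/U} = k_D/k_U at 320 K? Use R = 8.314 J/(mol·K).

0.219

Since both paths have the same order in A, the concentration cancels and S_{D/U} = k_D/k_U = (A_D/A_U)·exp[(E_U−E_D)/(RT)].
(E_U−E_D)/(RT) = (110−92.2)×10³/(8.314×320) = 17800/2660 = 6.691.
k_D/k_U = (6.93×10^7/2.55×10^11)·exp(6.691) = 2.718×10^-4 × 804.7 = 0.219.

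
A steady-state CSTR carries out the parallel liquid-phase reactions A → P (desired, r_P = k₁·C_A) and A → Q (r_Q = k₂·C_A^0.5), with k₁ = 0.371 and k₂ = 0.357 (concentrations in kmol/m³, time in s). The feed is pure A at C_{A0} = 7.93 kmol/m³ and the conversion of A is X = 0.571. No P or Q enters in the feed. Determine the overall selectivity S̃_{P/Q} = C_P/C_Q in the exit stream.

1.92

Exit C_A = C_{A0}(1−X) = 7.93×0.429 = 3.402 kmol/m³.
Rates in a CSTR are evaluated at the outlet concentration: r_P = 0.371×3.402 = 1.262, r_Q = 0.357×3.402^0.5 = 0.6585.
Overall selectivity = C_P/C_Q = r_Pτ/(r_Qτ) = r_P/r_Q = 1.92.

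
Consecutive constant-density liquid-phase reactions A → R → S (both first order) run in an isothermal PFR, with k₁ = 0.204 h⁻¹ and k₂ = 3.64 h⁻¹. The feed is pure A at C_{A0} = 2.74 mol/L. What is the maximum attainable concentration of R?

0.129 mol/L

At the optimum, C_{R,max}/C_{A0} = (k₁/k₂)^[k₂/(k₂−k₁)].
= (0.204/3.64)^(3.64/(3.64−0.204)) = (0.05604)^(1.059) = 0.04723.
C_{R,max} = 0.04723×2.74 = 0.129 mol/L.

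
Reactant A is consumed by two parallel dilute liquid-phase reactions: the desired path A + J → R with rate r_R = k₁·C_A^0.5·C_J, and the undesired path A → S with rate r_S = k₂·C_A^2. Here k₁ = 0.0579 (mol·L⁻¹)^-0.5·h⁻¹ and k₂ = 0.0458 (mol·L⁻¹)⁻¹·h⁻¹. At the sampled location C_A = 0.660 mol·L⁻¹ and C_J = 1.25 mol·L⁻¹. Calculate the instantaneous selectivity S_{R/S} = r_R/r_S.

2.95

S_{R/S} = r_R/r_S = (k₁·C_A^0.5·C_J)/(k₂·C_A^2) = (k₁/k₂)·C_A^-1.5·C_J.
= (0.0579×0.6600^0.5×1.250) / (0.0458×0.6600^2) = 0.05880/0.01995 = 2.95.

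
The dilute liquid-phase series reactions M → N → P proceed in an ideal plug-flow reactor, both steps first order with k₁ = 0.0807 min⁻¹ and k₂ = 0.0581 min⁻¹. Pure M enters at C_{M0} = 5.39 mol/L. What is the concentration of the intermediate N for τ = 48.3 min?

0.773 mol/L

For first-order series with pure M initially, C_N(τ) = k₁C_{M0}/(k₂−k₁)·(e^(−k₁τ) − e^(−k₂τ)).
e^(−k₁τ) = e^(−0.0807×48.3) = e^(−3.898) = 0.02029; e^(−k₂τ) = e^(−2.806) = 0.06043.
C_N = 0.0807×5.39/(0.0581−0.0807) × (0.02029−0.06043) = (-19.25)×(-0.04015) = 0.7727 mol/L.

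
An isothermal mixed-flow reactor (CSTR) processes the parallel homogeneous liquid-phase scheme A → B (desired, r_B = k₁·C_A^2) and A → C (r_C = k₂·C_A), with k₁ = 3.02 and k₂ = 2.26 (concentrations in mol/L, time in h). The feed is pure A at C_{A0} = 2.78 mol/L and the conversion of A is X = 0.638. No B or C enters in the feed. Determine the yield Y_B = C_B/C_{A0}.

0.366

Exit C_A = C_{A0}(1−X) = 2.78×0.362 = 1.006 mol/L.
Rates in a CSTR are evaluated at the outlet concentration: r_B = 3.02×1.006^2 = 3.059, r_C = 2.26×1.006 = 2.274.
Fraction of consumed A going to B: r_B/(r_B+r_C) = 0.5735.
C_B = 0.5735·C_{A0}·X = 0.5735×2.78×0.638 = 1.02 mol/L; Y_B = C_B/C_{A0} = 0.366.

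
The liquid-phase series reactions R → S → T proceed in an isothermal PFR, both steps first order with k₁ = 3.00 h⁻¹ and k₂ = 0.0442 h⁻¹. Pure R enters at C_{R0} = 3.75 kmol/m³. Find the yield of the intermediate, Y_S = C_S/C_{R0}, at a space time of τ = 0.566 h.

For first-order series with pure R initially, C_S(τ) = k₁C_{R0}/(k₂−k₁)·(e^(−k₁τ) − e^(−k₂τ)).
e^(−k₁τ) = e^(−3.00×0.566) = e^(−1.698) = 0.1830; e^(−k₂τ) = e^(−0.02502) = 0.9753.
C_S = 3.00×3.75/(0.0442−3.00) × (0.1830−0.9753) = (-3.806)×(-0.7922) = 3.015 kmol/m³.
Y_S = C_S/C_{R0} = 3.015/3.75 = 0.804.

0.804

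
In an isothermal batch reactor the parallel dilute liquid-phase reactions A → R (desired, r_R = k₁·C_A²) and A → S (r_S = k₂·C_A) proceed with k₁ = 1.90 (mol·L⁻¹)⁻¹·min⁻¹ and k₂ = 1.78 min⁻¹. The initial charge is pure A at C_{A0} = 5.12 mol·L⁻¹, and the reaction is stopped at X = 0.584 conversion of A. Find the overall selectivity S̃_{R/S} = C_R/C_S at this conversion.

3.69

C_A = C_{A0}(1−X) = 2.130 mol·L⁻¹.
Along a PFR/batch, dC_S/dC_A = −r_S/(r_R+r_S) = −k₂/(k₂+k₁·C_A).
Integrating from C_{A0} to C_A: C_S = (1.78/1.90)·ln[(1.78+1.90·5.12)/(1.78+1.90·2.13)] = 0.9368·ln(11.51/5.827) = 0.6376 mol·L⁻¹.
Then C_R = (C_{A0}−C_A) − C_S = 2.990 − 0.6376 = 2.352 mol·L⁻¹.
S̃_{R/S} = C_R/C_S = 2.352/0.6376 = 3.69.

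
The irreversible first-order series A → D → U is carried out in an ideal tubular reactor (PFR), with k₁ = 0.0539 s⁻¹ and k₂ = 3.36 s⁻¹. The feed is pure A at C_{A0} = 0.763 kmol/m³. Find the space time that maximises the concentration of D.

1.25 s

For first-order series the maximum of C_D occurs at τ_opt = ln(k₂/k₁)/(k₂−k₁).
= ln(3.36/0.0539)/(3.36−0.0539) = ln(62.34)/3.306 = 4.133/3.306 = 1.25 s.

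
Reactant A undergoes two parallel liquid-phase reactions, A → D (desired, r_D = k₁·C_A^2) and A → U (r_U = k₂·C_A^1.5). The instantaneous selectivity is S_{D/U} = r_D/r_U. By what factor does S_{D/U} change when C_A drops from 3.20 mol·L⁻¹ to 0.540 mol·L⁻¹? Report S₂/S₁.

0.411

S_{D/U} = (k₁/k₂)·C_A^0.5, so S₂/S₁ = (C_{A,2}/C_{A,1})^0.5.
= (0.540/3.20)^0.5 = (0.1688)^0.5 = 0.411.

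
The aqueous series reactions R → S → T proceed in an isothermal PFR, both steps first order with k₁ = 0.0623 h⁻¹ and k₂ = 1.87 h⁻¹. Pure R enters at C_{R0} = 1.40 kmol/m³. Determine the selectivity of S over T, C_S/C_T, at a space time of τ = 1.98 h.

0.343

The intermediate concentration in a first-order A→B→C sequence is C_S = k₁C_{R0}(e^(−k₁τ) − e^(−k₂τ))/(k₂−k₁).
e^(−k₁τ) = e^(−0.0623×1.98) = e^(−0.1234) = 0.8840; e^(−k₂τ) = e^(−3.703) = 0.02466.
C_S = 0.0623×1.40/(1.87−0.0623) × (0.8840−0.02466) = 0.04825×0.8593 = 0.04146 kmol/m³.
C_R = C_{R0}e^(−k₁τ) = 1.238 kmol/m³, so C_T = C_{R0}−C_R−C_S = 0.1210 kmol/m³; C_S/C_T = 0.343.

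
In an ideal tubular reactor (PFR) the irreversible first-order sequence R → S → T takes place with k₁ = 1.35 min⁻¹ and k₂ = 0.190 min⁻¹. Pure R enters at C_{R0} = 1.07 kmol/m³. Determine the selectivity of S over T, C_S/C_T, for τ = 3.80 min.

Solving the coupled first-order balances gives C_S(τ) = [k₁/(k₂−k₁)]·C_{R0}·(e^(−k₁τ) − e^(−k₂τ)).
e^(−k₁τ) = e^(−1.35×3.80) = e^(−5.130) = 0.005917; e^(−k₂τ) = e^(−0.7220) = 0.4858.
C_S = 1.35×1.07/(0.190−1.35) × (0.005917−0.4858) = (-1.245)×(-0.4799) = 0.5976 kmol/m³.
C_R = C_{R0}e^(−k₁τ) = 0.006331 kmol/m³, so C_T = C_{R0}−C_R−C_S = 0.4661 kmol/m³; C_S/C_T = 1.28.

1.28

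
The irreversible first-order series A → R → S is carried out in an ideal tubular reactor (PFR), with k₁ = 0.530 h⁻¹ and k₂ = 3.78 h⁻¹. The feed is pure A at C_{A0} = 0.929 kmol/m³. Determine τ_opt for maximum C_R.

0.604 h

The intermediate peaks when r₁ = r₂, i.e. k₁e^(−k₁τ) = k₂e^(−k₂τ), giving τ_opt = ln(k₂/k₁)/(k₂−k₁).
= ln(3.78/0.530)/(3.78−0.530) = ln(7.132)/3.250 = 1.965/3.250 = 0.604 h.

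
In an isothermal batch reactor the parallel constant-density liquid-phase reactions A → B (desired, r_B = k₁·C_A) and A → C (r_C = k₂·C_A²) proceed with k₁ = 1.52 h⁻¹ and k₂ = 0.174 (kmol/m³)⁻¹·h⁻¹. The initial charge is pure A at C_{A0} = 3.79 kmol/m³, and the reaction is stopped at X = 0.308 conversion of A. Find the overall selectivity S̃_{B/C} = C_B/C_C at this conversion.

2.73

C_A = C_{A0}(1−X) = 2.623 kmol/m³.
Along a PFR/batch, dC_B/dC_A = −r_B/(r_B+r_C) = −k₁/(k₁+k₂·C_A).
Integrating from C_{A0} to C_A: C_B = (1.52/0.174)·ln[(1.52+0.174·3.79)/(1.52+0.174·2.62)] = 8.736·ln(2.179/1.976) = 0.8546 kmol/m³.
C_C = (C_{A0}−C_A)−C_B = 0.3127 kmol/m³; S̃_{B/C} = 0.8546/0.3127 = 2.73.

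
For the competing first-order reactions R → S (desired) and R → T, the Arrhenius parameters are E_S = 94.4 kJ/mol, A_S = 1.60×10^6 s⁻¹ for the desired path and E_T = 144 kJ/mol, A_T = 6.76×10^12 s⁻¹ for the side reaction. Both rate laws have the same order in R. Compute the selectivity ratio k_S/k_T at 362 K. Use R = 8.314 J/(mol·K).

Since both paths have the same order in R, the concentration cancels and S_{S/T} = k_S/k_T = (A_S/A_T)·exp[(E_T−E_S)/(RT)].
(E_T−E_S)/(RT) = (144−94.4)×10³/(8.314×362) = 49600/3010 = 16.48.
k_S/k_T = (1.60×10^6/6.76×10^12)·exp(16.48) = 2.367×10^-7 × 1.436×10^7 = 3.40.
Since E_S < E_T, lowering the temperature improves selectivity toward S.

3.40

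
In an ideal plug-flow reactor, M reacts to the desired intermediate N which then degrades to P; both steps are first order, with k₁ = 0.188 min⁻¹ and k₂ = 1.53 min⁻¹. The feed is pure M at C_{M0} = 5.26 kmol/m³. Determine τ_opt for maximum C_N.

Setting dC_N/dτ = 0 gives τ_opt = ln(k₂/k₁)/(k₂−k₁).
= ln(1.53/0.188)/(1.53−0.188) = ln(8.138)/1.342 = 2.097/1.342 = 1.56 min.

1.56 min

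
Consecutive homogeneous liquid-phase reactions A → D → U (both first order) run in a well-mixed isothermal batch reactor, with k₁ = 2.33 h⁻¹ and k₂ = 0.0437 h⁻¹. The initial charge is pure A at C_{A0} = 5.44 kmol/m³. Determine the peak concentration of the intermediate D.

Evaluating C_D at t_opt = ln(k₂/k₁)/(k₂−k₁) gives C_{D,max}/C_{A0} = (k₁/k₂)^[k₂/(k₂−k₁)].
= (2.33/0.0437)^(0.0437/(0.0437−2.33)) = (53.32)^(-0.01911) = 0.9268.
C_{D,max} = 0.9268×5.44 = 5.04 kmol/m³.

5.04 kmol/m³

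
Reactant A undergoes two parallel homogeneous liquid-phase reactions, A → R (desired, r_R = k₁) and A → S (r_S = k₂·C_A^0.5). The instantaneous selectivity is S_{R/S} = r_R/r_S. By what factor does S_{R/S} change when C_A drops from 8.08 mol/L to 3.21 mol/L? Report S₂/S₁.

S_{R/S} = (k₁/k₂)·C_A^-0.5, so S₂/S₁ = (C_{A,2}/C_{A,1})^-0.5.
= (3.21/8.08)^(-0.5) = (0.3973)^(-0.5) = 1.59.
Selectivity toward R rises as C_A falls — low-concentration operation is favoured.

1.59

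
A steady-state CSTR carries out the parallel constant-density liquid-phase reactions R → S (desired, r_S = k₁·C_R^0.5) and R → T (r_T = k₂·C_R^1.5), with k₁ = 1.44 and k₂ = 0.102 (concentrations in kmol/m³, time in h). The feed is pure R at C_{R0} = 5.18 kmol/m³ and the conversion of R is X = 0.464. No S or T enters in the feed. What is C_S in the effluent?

Exit C_R = C_{R0}(1−X) = 5.18×0.536 = 2.776 kmol/m³.
In a CSTR the entire volume is at exit conditions, so r_S = 1.44×2.776^0.5 = 2.399 and r_T = 0.102×2.776^1.5 = 0.4719.
Fraction of consumed R going to S: r_S/(r_S+r_T) = 0.8357.
C_S = 0.8357·C_{R0}·X = 0.8357×5.18×0.464 = 2.01 kmol/m³.

2.01 kmol/m³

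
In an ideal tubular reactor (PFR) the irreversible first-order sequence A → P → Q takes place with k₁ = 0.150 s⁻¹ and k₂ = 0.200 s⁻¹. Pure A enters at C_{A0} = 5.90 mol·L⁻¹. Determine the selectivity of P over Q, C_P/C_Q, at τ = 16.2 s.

0.192

For first-order series with pure A initially, C_P(τ) = k₁C_{A0}/(k₂−k₁)·(e^(−k₁τ) − e^(−k₂τ)).
e^(−k₁τ) = e^(−0.150×16.2) = e^(−2.430) = 0.08804; e^(−k₂τ) = e^(−3.240) = 0.03916.
C_P = 0.150×5.90/(0.200−0.150) × (0.08804−0.03916) = 17.70×0.04887 = 0.8651 mol·L⁻¹.
C_A = C_{A0}e^(−k₁τ) = 0.5194 mol·L⁻¹, so C_Q = C_{A0}−C_A−C_P = 4.516 mol·L⁻¹; C_P/C_Q = 0.192.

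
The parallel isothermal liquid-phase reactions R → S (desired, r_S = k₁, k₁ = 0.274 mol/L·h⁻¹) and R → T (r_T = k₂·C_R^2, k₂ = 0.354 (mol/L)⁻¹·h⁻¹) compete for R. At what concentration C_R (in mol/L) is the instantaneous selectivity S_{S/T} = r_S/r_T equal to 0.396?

S_{S/T} = (k₁/k₂)·C_R^-2 ⇒ C_R = (S·k₂/k₁)^(-0.5).
= (0.396×0.354/0.274)^(-0.5) = (0.5116)^(-0.5) = 1.40 mol/L.

1.40 mol/L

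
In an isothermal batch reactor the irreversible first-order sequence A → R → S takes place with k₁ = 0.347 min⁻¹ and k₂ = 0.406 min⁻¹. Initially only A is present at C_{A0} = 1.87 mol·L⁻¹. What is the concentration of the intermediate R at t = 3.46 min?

0.611 mol·L⁻¹

The intermediate concentration in a first-order A→B→C sequence is C_R = k₁C_{A0}(e^(−k₁t) − e^(−k₂t))/(k₂−k₁).
e^(−k₁t) = e^(−0.347×3.46) = e^(−1.201) = 0.3010; e^(−k₂t) = e^(−1.405) = 0.2454.
C_R = 0.347×1.87/(0.406−0.347) × (0.3010−0.2454) = 11.00×0.05558 = 0.6113 mol·L⁻¹.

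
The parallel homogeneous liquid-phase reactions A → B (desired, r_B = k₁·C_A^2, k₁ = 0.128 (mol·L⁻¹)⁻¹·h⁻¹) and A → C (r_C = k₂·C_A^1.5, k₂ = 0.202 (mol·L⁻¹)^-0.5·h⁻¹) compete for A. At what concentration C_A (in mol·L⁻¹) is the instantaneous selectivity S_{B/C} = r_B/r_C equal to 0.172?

S_{B/C} = (k₁/k₂)·C_A^0.5 ⇒ C_A = (S·k₂/k₁)^(2).
= (0.172×0.202/0.128)^(2) = (0.2714)^(2) = 0.0737 mol·L⁻¹.

0.0737 mol·L⁻¹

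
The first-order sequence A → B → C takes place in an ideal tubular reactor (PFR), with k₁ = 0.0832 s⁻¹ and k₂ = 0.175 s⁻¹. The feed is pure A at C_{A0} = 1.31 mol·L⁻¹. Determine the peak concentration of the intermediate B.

For a first-order series the maximum intermediate yield is C_{B,max}/C_{A0} = (k₁/k₂)^[k₂/(k₂−k₁)].
= (0.0832/0.175)^(0.175/(0.175−0.0832)) = (0.4754)^(1.906) = 0.2423.
C_{B,max} = 0.2423×1.31 = 0.317 mol·L⁻¹.

0.317 mol·L⁻¹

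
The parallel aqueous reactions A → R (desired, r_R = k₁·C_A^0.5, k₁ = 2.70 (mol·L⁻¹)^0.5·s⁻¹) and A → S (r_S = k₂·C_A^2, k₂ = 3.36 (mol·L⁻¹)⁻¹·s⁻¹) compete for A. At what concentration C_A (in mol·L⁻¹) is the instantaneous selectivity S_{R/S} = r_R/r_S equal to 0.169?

2.83 mol·L⁻¹

S_{R/S} = (k₁/k₂)·C_A^-1.5 ⇒ C_A = (S·k₂/k₁)^(1/(-1.5)).
= (0.169×3.36/2.70)^(-0.6667) = (0.2103)^(-0.6667) = 2.83 mol·L⁻¹.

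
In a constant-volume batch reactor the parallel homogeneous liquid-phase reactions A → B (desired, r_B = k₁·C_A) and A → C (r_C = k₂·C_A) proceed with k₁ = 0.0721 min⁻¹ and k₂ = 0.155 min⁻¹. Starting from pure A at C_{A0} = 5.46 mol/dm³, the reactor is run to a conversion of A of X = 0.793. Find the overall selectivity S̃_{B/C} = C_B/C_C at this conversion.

C_A = C_{A0}(1−X) = 1.130 mol/dm³.
Both paths are first order in A, so the instantaneous fraction to B is constant: dC_B/d(−C_A) = k₁/(k₁+k₂) = 0.3175.
C_B = 0.3175·(C_{A0}−C_A) = 0.3175×4.330 = 1.37 mol/dm³.
C_C = (C_{A0}−C_A)−C_B = 2.955 mol/dm³; S̃_{B/C} = 1.375/2.955 = 0.465.

0.465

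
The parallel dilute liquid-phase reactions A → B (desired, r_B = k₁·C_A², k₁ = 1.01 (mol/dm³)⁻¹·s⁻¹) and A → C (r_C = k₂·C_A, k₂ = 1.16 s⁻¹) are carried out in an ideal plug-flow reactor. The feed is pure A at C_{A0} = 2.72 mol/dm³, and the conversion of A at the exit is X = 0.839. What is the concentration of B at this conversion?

1.26 mol/dm³

C_A = C_{A0}(1−X) = 0.4379 mol/dm³.
Along a PFR/batch, dC_C/dC_A = −r_C/(r_B+r_C) = −k₂/(k₂+k₁·C_A).
Integrating from C_{A0} to C_A: C_C = (1.16/1.01)·ln[(1.16+1.01·2.72)/(1.16+1.01·0.438)] = 1.149·ln(3.907/1.602) = 1.024 mol/dm³.
Then C_B = (C_{A0}−C_A) − C_C = 2.282 − 1.024 = 1.258 mol/dm³.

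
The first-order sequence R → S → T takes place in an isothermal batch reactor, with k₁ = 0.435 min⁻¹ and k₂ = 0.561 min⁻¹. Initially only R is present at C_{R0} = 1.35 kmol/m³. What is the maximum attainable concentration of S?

Evaluating C_S at t_opt = ln(k₂/k₁)/(k₂−k₁) gives C_{S,max}/C_{R0} = (k₁/k₂)^[k₂/(k₂−k₁)].
= (0.435/0.561)^(0.561/(0.561−0.435)) = (0.7754)^(4.452) = 0.3222.
C_{S,max} = 0.3222×1.35 = 0.435 kmol/m³.

0.435 kmol/m³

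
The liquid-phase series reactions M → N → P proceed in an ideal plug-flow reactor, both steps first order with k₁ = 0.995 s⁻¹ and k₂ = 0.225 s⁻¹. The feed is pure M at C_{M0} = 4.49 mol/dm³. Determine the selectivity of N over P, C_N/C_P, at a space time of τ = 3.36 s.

The intermediate concentration in a first-order A→B→C sequence is C_N = k₁C_{M0}(e^(−k₁τ) − e^(−k₂τ))/(k₂−k₁).
e^(−k₁τ) = e^(−0.995×3.36) = e^(−3.343) = 0.03532; e^(−k₂τ) = e^(−0.7560) = 0.4695.
C_N = 0.995×4.49/(0.225−0.995) × (0.03532−0.4695) = (-5.802)×(-0.4342) = 2.519 mol/dm³.
C_M = C_{M0}e^(−k₁τ) = 0.1586 mol/dm³, so C_P = C_{M0}−C_M−C_N = 1.812 mol/dm³; C_N/C_P = 1.39.

1.39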